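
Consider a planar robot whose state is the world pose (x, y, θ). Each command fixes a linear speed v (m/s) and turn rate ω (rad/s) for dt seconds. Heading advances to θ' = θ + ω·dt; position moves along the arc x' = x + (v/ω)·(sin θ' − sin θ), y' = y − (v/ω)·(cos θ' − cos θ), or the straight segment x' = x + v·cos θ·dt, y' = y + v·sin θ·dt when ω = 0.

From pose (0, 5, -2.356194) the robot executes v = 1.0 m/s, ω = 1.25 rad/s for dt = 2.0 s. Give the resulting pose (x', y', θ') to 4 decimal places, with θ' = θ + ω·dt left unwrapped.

θ' = -2.3562 + 1.25·2.0 = 0.1438
R = v/ω = 1.0/1.25 = 0.8000
x' = 0 + 0.8000·(sin 0.1438 − sin -2.3562) = 0.6803
y' = 5 − 0.8000·(cos 0.1438 − cos -2.3562) = 3.6426

(0.6803, 3.6426, 0.1438)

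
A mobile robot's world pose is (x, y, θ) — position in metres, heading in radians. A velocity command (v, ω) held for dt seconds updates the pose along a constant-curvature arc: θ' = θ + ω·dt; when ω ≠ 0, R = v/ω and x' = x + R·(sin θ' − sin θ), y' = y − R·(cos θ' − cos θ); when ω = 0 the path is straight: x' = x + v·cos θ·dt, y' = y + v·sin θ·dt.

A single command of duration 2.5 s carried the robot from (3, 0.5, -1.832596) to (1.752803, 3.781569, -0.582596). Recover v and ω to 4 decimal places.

v = -1.5000, ω = 0.5000

Δθ = -0.582596 − -1.832596 = 1.250000
ω = Δθ/dt = 1.250000/2.5 = 0.5000
R = −Δy/(cos θ' − cos θ) = -3.0000
v = R·ω = -3.0000·0.5000 = -1.5000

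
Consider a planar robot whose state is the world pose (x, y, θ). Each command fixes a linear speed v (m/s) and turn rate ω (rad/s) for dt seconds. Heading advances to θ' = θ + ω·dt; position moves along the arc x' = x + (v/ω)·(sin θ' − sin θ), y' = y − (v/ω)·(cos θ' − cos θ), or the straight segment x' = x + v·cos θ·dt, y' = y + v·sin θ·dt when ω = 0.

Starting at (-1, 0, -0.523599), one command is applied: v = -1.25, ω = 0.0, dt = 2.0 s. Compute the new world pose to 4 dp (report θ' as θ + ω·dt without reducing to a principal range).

θ' = -0.5236 + 0.0·2.0 = -0.5236
ω = 0 → straight: x' = -1 + -1.25·cos(-0.5236)·2.0 = -3.1651
y' = 0 + -1.25·sin(-0.5236)·2.0 = 1.2500

(-3.1651, 1.2500, -0.5236)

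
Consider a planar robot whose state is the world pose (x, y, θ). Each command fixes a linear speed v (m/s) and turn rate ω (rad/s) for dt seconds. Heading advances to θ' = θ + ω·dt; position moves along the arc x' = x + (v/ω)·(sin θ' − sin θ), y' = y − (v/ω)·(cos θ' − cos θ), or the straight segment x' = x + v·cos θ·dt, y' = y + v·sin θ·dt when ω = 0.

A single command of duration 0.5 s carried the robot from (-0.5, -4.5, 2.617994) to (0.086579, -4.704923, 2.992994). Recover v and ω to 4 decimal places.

v = -1.2500, ω = 0.7500

Δθ = 2.992994 − 2.617994 = 0.375000
ω = Δθ/dt = 0.375000/0.5 = 0.7500
R = Δx/(sin θ' − sin θ) = -1.6667
v = R·ω = -1.6667·0.7500 = -1.2500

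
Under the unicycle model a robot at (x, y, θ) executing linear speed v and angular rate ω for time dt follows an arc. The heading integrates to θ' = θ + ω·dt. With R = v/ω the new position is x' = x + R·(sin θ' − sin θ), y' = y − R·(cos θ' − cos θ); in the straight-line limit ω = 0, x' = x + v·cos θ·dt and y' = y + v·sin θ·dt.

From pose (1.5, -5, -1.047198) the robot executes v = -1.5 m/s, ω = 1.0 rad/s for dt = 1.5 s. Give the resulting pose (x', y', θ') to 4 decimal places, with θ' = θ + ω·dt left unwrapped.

(-0.4553, -4.4012, 0.4528)

θ' = -1.0472 + 1.0·1.5 = 0.4528
R = v/ω = -1.5/1.0 = -1.5000
x' = 1.5 + -1.5000·(sin 0.4528 − sin -1.0472) = -0.4553
y' = -5 − -1.5000·(cos 0.4528 − cos -1.0472) = -4.4012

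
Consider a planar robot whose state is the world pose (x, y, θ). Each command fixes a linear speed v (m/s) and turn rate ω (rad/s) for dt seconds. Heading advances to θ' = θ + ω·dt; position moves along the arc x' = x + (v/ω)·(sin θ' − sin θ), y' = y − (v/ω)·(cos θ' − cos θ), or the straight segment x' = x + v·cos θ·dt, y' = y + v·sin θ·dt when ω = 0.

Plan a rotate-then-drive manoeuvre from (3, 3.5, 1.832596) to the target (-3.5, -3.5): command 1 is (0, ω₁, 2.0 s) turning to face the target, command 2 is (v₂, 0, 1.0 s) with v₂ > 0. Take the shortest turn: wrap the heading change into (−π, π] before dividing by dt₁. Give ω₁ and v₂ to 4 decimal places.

ω₁ = 1.0657, v₂ = 9.5525

heading to target = atan2(-3.5−3.5, -3.5−3) = -2.3192
Δθ = wrap(-2.3192 − 1.8326) = 2.1314; ω₁ = Δθ/dt₁ = 1.0657
distance = √((-3.5−3)² + (-3.5−3.5)²) = 9.5525; v₂ = distance/dt₂ = 9.5525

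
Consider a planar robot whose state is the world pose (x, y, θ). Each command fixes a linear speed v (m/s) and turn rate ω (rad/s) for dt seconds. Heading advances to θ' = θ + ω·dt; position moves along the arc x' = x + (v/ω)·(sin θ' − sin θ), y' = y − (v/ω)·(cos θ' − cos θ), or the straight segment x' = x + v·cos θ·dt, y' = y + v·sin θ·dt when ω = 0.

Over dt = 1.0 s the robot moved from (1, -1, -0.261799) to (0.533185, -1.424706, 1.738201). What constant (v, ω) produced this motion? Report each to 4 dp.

Δθ = 1.738201 − -0.261799 = 2.000000
ω = Δθ/dt = 2.000000/1.0 = 2.0000
R = Δx/(sin θ' − sin θ) = -0.3750
v = R·ω = -0.3750·2.0000 = -0.7500

v = -0.7500, ω = 2.0000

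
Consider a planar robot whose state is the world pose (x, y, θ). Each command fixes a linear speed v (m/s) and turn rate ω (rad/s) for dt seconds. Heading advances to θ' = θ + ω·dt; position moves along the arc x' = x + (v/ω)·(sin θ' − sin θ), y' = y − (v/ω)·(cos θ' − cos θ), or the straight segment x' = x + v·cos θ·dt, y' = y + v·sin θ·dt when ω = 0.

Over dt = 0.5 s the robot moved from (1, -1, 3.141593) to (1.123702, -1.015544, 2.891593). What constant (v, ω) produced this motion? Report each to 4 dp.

Δθ = 2.891593 − 3.141593 = -0.250000
ω = Δθ/dt = -0.250000/0.5 = -0.5000
R = Δx/(sin θ' − sin θ) = 0.5000
v = R·ω = 0.5000·-0.5000 = -0.2500

v = -0.2500, ω = -0.5000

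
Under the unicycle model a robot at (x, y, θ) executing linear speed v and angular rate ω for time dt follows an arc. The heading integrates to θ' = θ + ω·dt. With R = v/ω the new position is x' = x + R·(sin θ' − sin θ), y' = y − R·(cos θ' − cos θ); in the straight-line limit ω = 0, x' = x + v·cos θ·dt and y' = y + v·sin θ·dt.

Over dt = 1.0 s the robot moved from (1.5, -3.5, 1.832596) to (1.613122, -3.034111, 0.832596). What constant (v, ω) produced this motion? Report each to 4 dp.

Δθ = 0.832596 − 1.832596 = -1.000000
ω = Δθ/dt = -1.000000/1.0 = -1.0000
R = −Δy/(cos θ' − cos θ) = -0.5000
v = R·ω = -0.5000·-1.0000 = 0.5000

v = 0.5000, ω = -1.0000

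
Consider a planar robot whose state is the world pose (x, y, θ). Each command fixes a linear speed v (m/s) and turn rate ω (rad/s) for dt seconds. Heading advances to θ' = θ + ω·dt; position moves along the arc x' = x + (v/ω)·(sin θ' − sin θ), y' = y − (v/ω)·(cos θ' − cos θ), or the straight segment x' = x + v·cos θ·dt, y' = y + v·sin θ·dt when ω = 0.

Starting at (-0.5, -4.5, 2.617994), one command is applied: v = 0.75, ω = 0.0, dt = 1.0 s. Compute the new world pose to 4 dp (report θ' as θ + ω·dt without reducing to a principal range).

θ' = 2.6180 + 0.0·1.0 = 2.6180
ω = 0 → straight: x' = -0.5 + 0.75·cos(2.6180)·1.0 = -1.1495
y' = -4.5 + 0.75·sin(2.6180)·1.0 = -4.1250

(-1.1495, -4.1250, 2.6180)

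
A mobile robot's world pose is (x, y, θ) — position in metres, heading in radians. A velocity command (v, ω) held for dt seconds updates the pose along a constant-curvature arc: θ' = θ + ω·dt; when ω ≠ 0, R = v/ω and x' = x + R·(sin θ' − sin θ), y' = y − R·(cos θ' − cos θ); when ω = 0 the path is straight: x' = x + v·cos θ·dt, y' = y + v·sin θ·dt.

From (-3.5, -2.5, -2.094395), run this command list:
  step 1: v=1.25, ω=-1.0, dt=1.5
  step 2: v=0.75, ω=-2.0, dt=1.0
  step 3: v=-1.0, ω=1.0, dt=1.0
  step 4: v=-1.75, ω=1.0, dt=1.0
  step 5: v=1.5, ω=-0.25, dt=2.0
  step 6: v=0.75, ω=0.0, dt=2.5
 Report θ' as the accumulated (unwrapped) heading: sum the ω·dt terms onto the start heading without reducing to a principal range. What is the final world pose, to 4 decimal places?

(-7.9406, -1.1825, -4.0944)

step 1: θ'=-3.5944 (R=-1.2500) → pose (-5.1294, -2.9990, -3.5944)
step 2: θ'=-5.5944 (R=-0.3750) → pose (-5.2037, -2.3723, -5.5944)
step 3: θ'=-4.5944 (R=-1.0000) → pose (-5.5611, -3.2621, -4.5944)
step 4: θ'=-3.5944 (R=-1.7500) → pose (-4.5889, -4.6297, -3.5944)
step 5: θ'=-4.0944 (R=-6.0000) → pose (-6.8542, -2.7107, -4.0944)
step 6: θ'=-4.0944 (straight) → pose (-7.9406, -1.1825, -4.0944)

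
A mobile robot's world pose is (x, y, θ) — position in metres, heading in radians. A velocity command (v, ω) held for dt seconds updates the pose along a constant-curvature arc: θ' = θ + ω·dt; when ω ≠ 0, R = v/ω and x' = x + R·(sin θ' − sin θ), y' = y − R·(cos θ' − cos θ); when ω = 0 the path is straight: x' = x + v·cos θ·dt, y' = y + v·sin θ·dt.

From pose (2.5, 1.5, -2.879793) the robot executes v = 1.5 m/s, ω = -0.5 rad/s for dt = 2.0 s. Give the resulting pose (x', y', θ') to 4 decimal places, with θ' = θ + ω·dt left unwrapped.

(-0.2953, 2.1787, -3.8798)

θ' = -2.8798 + -0.5·2.0 = -3.8798
R = v/ω = 1.5/-0.5 = -3.0000
x' = 2.5 + -3.0000·(sin -3.8798 − sin -2.8798) = -0.2953
y' = 1.5 − -3.0000·(cos -3.8798 − cos -2.8798) = 2.1787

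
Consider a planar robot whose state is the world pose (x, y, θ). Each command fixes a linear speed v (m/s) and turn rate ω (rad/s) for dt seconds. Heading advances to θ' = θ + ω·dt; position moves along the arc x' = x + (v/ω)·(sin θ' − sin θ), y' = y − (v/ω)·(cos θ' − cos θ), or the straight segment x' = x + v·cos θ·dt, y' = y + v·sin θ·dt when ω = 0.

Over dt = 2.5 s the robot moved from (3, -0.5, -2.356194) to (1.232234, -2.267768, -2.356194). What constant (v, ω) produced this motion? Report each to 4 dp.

v = 1.0000, ω = 0.0000

Δθ = -2.356194 − -2.356194 = 0.000000
ω = Δθ/dt = 0.000000/2.5 = 0.0000
ω = 0 → v = (Δx·cos θ + Δy·sin θ)/dt = 1.0000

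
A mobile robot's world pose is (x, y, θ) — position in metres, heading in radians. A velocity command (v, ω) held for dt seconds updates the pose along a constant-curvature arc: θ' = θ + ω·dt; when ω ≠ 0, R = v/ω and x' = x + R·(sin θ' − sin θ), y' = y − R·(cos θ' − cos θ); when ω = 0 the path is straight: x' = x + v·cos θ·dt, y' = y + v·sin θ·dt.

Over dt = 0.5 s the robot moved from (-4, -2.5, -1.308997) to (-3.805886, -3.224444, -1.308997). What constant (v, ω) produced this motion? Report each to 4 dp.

v = 1.5000, ω = 0.0000

Δθ = -1.308997 − -1.308997 = 0.000000
ω = Δθ/dt = 0.000000/0.5 = 0.0000
ω = 0 → v = (Δx·cos θ + Δy·sin θ)/dt = 1.5000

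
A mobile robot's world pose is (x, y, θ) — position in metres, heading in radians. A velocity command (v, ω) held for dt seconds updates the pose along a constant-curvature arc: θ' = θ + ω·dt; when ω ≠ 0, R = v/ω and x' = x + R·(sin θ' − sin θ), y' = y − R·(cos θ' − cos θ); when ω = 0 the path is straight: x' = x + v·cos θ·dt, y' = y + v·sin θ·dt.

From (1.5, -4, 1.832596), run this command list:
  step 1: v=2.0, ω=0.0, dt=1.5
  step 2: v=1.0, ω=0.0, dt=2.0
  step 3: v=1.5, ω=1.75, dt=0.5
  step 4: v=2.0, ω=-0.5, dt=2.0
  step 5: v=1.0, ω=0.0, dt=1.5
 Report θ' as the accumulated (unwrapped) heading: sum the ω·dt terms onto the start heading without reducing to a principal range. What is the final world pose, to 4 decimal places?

step 1: θ'=1.8326 (straight) → pose (0.7235, -1.1022, 1.8326)
step 2: θ'=1.8326 (straight) → pose (0.2059, 0.8296, 1.8326)
step 3: θ'=2.7076 (R=0.8571) → pose (-0.2616, 1.3855, 2.7076)
step 4: θ'=1.7076 (R=-4.0000) → pose (-2.5422, 4.4691, 1.7076)
step 5: θ'=1.7076 (straight) → pose (-2.7468, 5.9551, 1.7076)

(-2.7468, 5.9551, 1.7076)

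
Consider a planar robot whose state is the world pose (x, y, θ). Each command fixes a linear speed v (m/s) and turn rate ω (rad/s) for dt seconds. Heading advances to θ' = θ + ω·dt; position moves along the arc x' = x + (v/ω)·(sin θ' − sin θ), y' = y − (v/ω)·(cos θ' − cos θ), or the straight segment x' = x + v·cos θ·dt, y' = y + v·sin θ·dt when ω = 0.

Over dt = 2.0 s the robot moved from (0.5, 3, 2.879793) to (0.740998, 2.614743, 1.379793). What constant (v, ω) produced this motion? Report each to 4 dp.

v = -0.2500, ω = -0.7500

Δθ = 1.379793 − 2.879793 = -1.500000
ω = Δθ/dt = -1.500000/2.0 = -0.7500
R = −Δy/(cos θ' − cos θ) = 0.3333
v = R·ω = 0.3333·-0.7500 = -0.2500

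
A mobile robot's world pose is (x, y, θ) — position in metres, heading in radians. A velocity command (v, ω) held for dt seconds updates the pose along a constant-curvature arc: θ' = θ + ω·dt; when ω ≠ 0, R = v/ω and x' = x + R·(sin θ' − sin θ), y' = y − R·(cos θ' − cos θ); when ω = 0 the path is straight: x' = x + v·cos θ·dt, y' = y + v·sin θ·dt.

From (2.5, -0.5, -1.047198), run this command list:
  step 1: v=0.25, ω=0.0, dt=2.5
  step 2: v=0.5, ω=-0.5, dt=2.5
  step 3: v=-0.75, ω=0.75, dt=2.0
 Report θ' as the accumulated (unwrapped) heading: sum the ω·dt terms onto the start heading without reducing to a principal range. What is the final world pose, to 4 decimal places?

(2.6619, -0.8426, -0.7972)

step 1: θ'=-1.0472 (straight) → pose (2.8125, -1.0413, -1.0472)
step 2: θ'=-2.2972 (R=-1.0000) → pose (2.6940, -2.2054, -2.2972)
step 3: θ'=-0.7972 (R=-1.0000) → pose (2.6619, -0.8426, -0.7972)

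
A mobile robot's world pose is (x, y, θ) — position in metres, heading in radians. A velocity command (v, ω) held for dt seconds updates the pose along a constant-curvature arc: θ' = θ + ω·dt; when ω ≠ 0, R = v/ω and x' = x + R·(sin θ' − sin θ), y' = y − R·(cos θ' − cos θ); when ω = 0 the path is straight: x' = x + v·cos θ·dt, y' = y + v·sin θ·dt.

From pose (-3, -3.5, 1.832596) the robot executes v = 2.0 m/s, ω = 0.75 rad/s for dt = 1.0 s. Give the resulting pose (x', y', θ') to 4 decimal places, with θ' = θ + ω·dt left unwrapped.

(-4.1616, -1.9294, 2.5826)

θ' = 1.8326 + 0.75·1.0 = 2.5826
R = v/ω = 2.0/0.75 = 2.6667
x' = -3 + 2.6667·(sin 2.5826 − sin 1.8326) = -4.1616
y' = -3.5 − 2.6667·(cos 2.5826 − cos 1.8326) = -1.9294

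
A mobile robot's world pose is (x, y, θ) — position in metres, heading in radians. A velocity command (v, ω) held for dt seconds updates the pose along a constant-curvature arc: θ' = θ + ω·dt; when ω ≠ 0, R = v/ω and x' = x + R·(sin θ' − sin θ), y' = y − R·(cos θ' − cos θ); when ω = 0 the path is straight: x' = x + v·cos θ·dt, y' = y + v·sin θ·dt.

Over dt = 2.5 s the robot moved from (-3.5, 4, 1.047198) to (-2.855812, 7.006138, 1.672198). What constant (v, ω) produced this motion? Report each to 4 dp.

Δθ = 1.672198 − 1.047198 = 0.625000
ω = Δθ/dt = 0.625000/2.5 = 0.2500
R = −Δy/(cos θ' − cos θ) = 5.0000
v = R·ω = 5.0000·0.2500 = 1.2500

v = 1.2500, ω = 0.2500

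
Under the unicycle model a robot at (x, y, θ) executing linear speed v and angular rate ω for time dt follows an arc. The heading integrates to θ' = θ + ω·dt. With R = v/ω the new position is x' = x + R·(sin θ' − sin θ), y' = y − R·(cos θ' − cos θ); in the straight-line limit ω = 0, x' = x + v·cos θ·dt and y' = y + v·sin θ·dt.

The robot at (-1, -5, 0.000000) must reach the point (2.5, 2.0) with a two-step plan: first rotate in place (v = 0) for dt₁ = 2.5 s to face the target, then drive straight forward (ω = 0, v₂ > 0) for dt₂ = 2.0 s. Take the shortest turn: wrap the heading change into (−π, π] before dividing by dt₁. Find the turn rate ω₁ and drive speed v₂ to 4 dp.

heading to target = atan2(2−-5, 2.5−-1) = 1.1071
Δθ = wrap(1.1071 − 0.0000) = 1.1071; ω₁ = Δθ/dt₁ = 0.4429
distance = √((2.5−-1)² + (2−-5)²) = 7.8262; v₂ = distance/dt₂ = 3.9131

ω₁ = 0.4429, v₂ = 3.9131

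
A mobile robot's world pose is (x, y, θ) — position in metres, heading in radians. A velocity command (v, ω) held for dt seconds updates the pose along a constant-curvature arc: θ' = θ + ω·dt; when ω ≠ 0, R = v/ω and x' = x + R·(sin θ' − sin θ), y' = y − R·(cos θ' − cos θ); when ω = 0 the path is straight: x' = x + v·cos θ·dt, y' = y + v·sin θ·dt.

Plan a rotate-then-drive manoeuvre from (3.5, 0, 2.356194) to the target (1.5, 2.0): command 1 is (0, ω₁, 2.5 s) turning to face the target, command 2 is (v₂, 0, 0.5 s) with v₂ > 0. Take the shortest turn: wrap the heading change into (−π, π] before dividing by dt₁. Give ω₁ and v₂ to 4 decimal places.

heading to target = atan2(2−0, 1.5−3.5) = 2.3562
Δθ = wrap(2.3562 − 2.3562) = 0.0000; ω₁ = Δθ/dt₁ = 0.0000
distance = √((1.5−3.5)² + (2−0)²) = 2.8284; v₂ = distance/dt₂ = 5.6569

ω₁ = 0.0000, v₂ = 5.6569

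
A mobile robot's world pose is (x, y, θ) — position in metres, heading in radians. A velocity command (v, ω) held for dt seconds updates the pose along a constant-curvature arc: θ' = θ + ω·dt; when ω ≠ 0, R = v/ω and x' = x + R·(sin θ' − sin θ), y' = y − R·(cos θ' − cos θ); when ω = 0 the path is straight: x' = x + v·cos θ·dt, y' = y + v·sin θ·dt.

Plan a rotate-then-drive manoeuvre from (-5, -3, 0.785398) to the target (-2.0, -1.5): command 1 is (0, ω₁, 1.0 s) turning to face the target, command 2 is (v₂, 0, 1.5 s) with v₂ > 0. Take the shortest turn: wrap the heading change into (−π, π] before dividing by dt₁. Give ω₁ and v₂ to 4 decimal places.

heading to target = atan2(-1.5−-3, -2−-5) = 0.4636
Δθ = wrap(0.4636 − 0.7854) = -0.3218; ω₁ = Δθ/dt₁ = -0.3218
distance = √((-2−-5)² + (-1.5−-3)²) = 3.3541; v₂ = distance/dt₂ = 2.2361

ω₁ = -0.3218, v₂ = 2.2361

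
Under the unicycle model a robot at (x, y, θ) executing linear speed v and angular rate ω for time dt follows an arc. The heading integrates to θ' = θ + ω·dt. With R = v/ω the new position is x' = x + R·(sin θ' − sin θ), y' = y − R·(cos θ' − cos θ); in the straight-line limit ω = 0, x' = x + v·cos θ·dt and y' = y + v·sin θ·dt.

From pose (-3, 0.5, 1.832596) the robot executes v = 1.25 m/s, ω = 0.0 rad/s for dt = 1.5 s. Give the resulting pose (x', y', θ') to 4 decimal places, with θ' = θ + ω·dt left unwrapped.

θ' = 1.8326 + 0.0·1.5 = 1.8326
ω = 0 → straight: x' = -3 + 1.25·cos(1.8326)·1.5 = -3.4853
y' = 0.5 + 1.25·sin(1.8326)·1.5 = 2.3111

(-3.4853, 2.3111, 1.8326)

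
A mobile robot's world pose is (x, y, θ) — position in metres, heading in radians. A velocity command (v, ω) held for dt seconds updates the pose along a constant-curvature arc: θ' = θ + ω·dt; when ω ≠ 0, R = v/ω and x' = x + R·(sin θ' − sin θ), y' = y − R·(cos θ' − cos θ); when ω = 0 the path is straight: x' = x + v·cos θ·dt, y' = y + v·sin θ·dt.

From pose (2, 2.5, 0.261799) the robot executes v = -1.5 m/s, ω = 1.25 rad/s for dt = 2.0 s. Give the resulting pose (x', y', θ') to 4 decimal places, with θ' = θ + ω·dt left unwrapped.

θ' = 0.2618 + 1.25·2.0 = 2.7618
R = v/ω = -1.5/1.25 = -1.2000
x' = 2 + -1.2000·(sin 2.7618 − sin 0.2618) = 1.8657
y' = 2.5 − -1.2000·(cos 2.7618 − cos 0.2618) = 0.2264

(1.8657, 0.2264, 2.7618)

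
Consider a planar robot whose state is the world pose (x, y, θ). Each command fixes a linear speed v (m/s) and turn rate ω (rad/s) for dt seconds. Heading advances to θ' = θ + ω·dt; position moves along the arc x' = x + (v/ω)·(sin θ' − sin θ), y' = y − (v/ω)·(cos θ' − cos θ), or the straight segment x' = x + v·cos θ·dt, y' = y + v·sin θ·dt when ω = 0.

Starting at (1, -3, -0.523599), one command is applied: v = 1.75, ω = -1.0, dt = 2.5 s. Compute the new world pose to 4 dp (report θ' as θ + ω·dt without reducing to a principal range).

(0.3310, -6.2534, -3.0236)

θ' = -0.5236 + -1.0·2.5 = -3.0236
R = v/ω = 1.75/-1.0 = -1.7500
x' = 1 + -1.7500·(sin -3.0236 − sin -0.5236) = 0.3310
y' = -3 − -1.7500·(cos -3.0236 − cos -0.5236) = -6.2534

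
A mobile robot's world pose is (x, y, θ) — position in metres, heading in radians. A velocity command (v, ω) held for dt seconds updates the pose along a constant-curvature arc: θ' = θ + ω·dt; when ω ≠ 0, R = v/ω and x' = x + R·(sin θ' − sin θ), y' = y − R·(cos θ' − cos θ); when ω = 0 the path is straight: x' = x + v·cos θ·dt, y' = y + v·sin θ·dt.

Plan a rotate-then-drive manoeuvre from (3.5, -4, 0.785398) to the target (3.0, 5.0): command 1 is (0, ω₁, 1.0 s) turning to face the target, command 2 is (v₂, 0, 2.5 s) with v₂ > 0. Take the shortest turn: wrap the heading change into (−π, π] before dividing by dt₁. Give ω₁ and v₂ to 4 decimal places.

heading to target = atan2(5−-4, 3−3.5) = 1.6263
Δθ = wrap(1.6263 − 0.7854) = 0.8409; ω₁ = Δθ/dt₁ = 0.8409
distance = √((3−3.5)² + (5−-4)²) = 9.0139; v₂ = distance/dt₂ = 3.6056

ω₁ = 0.8409, v₂ = 3.6056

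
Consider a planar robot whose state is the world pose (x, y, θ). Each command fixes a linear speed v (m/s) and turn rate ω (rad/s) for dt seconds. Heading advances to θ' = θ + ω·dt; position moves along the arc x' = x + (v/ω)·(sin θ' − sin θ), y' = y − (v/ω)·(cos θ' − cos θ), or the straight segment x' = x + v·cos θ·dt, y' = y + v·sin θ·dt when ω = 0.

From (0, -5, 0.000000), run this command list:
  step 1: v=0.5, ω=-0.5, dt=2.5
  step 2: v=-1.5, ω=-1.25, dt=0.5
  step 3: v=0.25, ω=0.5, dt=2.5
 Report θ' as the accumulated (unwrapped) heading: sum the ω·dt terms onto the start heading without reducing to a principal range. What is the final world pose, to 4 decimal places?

step 1: θ'=-1.2500 (R=-1.0000) → pose (0.9490, -5.6847, -1.2500)
step 2: θ'=-1.8750 (R=1.2000) → pose (0.9429, -4.9469, -1.8750)
step 3: θ'=-0.6250 (R=0.5000) → pose (1.1274, -5.5021, -0.6250)

(1.1274, -5.5021, -0.6250)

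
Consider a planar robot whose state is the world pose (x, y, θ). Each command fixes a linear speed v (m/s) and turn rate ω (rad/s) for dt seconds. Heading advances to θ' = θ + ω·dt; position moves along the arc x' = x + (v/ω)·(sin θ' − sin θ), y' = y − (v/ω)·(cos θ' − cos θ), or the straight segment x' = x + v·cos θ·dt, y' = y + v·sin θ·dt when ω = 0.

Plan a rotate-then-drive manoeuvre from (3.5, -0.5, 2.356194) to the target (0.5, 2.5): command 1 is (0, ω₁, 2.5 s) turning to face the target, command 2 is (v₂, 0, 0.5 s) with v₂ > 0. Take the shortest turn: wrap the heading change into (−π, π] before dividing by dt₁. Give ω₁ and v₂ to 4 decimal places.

ω₁ = 0.0000, v₂ = 8.4853

heading to target = atan2(2.5−-0.5, 0.5−3.5) = 2.3562
Δθ = wrap(2.3562 − 2.3562) = 0.0000; ω₁ = Δθ/dt₁ = 0.0000
distance = √((0.5−3.5)² + (2.5−-0.5)²) = 4.2426; v₂ = distance/dt₂ = 8.4853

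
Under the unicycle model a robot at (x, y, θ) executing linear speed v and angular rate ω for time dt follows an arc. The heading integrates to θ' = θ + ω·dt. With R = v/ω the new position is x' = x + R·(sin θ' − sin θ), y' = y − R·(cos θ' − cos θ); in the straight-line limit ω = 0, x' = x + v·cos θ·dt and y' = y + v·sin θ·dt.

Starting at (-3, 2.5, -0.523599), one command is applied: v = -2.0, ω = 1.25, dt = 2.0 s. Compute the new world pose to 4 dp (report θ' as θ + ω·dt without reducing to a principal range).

θ' = -0.5236 + 1.25·2.0 = 1.9764
R = v/ω = -2.0/1.25 = -1.6000
x' = -3 + -1.6000·(sin 1.9764 − sin -0.5236) = -5.2702
y' = 2.5 − -1.6000·(cos 1.9764 − cos -0.5236) = 0.4830

(-5.2702, 0.4830, 1.9764)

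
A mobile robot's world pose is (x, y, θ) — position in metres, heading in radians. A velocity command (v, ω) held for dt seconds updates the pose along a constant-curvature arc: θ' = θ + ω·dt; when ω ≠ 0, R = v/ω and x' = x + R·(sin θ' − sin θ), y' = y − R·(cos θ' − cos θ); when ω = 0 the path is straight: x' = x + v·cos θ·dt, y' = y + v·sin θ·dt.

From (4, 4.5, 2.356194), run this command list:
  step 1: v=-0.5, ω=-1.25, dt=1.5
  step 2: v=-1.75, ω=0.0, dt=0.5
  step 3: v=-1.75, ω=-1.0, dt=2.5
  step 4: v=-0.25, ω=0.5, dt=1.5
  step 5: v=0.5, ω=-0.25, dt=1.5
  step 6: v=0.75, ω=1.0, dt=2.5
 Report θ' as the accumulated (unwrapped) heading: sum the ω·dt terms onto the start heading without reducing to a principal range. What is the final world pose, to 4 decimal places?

step 1: θ'=0.4812 (R=0.4000) → pose (3.9023, 3.8626, 0.4812)
step 2: θ'=0.4812 (straight) → pose (3.1267, 3.4576, 0.4812)
step 3: θ'=-2.0188 (R=1.7500) → pose (0.7394, 5.7669, -2.0188)
step 4: θ'=-1.2688 (R=-0.5000) → pose (0.7661, 6.1322, -1.2688)
step 5: θ'=-1.6438 (R=-2.0000) → pose (0.8513, 5.3915, -1.6438)
step 6: θ'=0.8562 (R=0.7500) → pose (2.1658, 4.8453, 0.8562)

(2.1658, 4.8453, 0.8562)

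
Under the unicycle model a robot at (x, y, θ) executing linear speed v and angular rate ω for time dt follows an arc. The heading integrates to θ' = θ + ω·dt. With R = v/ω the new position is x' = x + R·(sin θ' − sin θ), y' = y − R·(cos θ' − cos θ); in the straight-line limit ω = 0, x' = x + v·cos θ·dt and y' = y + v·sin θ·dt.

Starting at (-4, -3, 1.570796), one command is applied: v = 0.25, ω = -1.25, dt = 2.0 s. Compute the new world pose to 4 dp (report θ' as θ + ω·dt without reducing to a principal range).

(-3.6398, -2.8803, -0.9292)

θ' = 1.5708 + -1.25·2.0 = -0.9292
R = v/ω = 0.25/-1.25 = -0.2000
x' = -4 + -0.2000·(sin -0.9292 − sin 1.5708) = -3.6398
y' = -3 − -0.2000·(cos -0.9292 − cos 1.5708) = -2.8803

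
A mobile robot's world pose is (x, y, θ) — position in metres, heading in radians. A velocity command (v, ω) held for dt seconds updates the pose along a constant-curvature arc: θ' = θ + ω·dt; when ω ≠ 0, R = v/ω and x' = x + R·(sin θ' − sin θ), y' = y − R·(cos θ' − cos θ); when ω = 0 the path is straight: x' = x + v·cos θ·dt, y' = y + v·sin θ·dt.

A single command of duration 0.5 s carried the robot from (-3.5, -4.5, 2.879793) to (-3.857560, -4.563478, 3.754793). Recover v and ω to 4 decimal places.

Δθ = 3.754793 − 2.879793 = 0.875000
ω = Δθ/dt = 0.875000/0.5 = 1.7500
R = Δx/(sin θ' − sin θ) = 0.4286
v = R·ω = 0.4286·1.7500 = 0.7500

v = 0.7500, ω = 1.7500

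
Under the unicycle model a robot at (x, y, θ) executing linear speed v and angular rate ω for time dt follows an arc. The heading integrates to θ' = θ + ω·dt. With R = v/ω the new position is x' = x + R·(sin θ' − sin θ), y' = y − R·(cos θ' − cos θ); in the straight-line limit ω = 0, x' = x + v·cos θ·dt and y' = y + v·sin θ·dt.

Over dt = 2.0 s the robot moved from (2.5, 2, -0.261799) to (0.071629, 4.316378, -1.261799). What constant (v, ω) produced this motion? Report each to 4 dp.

Δθ = -1.261799 − -0.261799 = -1.000000
ω = Δθ/dt = -1.000000/2.0 = -0.5000
R = Δx/(sin θ' − sin θ) = 3.5000
v = R·ω = 3.5000·-0.5000 = -1.7500

v = -1.7500, ω = -0.5000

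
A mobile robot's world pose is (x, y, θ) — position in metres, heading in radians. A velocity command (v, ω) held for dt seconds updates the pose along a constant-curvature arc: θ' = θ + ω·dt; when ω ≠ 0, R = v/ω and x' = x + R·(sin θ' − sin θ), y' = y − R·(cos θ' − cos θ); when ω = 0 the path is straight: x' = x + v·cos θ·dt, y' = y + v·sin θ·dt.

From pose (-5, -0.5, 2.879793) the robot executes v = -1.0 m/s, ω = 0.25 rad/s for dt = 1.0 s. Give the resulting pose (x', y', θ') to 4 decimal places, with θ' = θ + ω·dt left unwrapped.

(-4.0119, -0.6360, 3.1298)

θ' = 2.8798 + 0.25·1.0 = 3.1298
R = v/ω = -1.0/0.25 = -4.0000
x' = -5 + -4.0000·(sin 3.1298 − sin 2.8798) = -4.0119
y' = -0.5 − -4.0000·(cos 3.1298 − cos 2.8798) = -0.6360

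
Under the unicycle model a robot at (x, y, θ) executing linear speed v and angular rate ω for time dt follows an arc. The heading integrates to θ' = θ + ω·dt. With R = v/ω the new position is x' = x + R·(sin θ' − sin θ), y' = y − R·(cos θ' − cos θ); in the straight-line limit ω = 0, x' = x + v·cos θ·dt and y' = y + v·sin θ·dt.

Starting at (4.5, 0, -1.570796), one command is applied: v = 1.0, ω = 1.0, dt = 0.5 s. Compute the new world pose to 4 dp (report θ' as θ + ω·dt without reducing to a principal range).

(4.6224, -0.4794, -1.0708)

θ' = -1.5708 + 1.0·0.5 = -1.0708
R = v/ω = 1.0/1.0 = 1.0000
x' = 4.5 + 1.0000·(sin -1.0708 − sin -1.5708) = 4.6224
y' = 0 − 1.0000·(cos -1.0708 − cos -1.5708) = -0.4794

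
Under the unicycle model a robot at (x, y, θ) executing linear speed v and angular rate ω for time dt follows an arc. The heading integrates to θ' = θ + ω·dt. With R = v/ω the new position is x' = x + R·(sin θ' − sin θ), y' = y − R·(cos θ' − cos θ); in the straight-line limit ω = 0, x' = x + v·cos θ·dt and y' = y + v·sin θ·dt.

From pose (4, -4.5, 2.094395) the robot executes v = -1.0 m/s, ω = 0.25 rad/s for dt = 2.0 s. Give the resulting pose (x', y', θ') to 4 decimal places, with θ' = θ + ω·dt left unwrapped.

θ' = 2.0944 + 0.25·2.0 = 2.5944
R = v/ω = -1.0/0.25 = -4.0000
x' = 4 + -4.0000·(sin 2.5944 − sin 2.0944) = 5.3829
y' = -4.5 − -4.0000·(cos 2.5944 − cos 2.0944) = -5.9159

(5.3829, -5.9159, 2.5944)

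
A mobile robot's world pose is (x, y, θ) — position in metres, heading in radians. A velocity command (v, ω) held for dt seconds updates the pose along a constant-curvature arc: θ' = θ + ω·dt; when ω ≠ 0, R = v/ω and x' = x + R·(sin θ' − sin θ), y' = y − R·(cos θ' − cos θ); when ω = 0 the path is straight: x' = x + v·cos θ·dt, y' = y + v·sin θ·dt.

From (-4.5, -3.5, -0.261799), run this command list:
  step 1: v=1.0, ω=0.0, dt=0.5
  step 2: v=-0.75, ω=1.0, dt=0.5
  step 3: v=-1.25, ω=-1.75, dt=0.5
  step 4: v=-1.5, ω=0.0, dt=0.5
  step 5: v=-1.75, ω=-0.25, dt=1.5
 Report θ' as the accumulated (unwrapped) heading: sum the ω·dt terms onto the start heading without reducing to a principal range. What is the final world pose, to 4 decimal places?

step 1: θ'=-0.2618 (straight) → pose (-4.0170, -3.6294, -0.2618)
step 2: θ'=0.2382 (R=-0.7500) → pose (-4.3881, -3.6250, 0.2382)
step 3: θ'=-0.6368 (R=0.7143) → pose (-4.9814, -3.5052, -0.6368)
step 4: θ'=-0.6368 (straight) → pose (-5.5844, -3.0592, -0.6368)
step 5: θ'=-1.0118 (R=7.0000) → pose (-7.3565, -1.1436, -1.0118)

(-7.3565, -1.1436, -1.0118)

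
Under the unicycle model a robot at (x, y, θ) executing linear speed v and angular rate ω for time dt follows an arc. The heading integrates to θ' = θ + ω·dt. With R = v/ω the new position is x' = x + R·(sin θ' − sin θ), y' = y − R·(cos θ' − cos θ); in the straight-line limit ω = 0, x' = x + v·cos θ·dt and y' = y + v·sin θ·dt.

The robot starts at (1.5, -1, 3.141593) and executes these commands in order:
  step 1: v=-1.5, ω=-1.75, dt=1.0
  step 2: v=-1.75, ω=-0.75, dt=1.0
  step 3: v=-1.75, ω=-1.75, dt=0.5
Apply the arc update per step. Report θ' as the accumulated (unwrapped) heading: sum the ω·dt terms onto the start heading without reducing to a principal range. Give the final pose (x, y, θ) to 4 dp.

(0.6141, -3.6351, -0.2334)

step 1: θ'=1.3916 (R=0.8571) → pose (2.3434, -2.0099, 1.3916)
step 2: θ'=0.6416 (R=2.3333) → pose (1.4439, -3.4634, 0.6416)
step 3: θ'=-0.2334 (R=1.0000) → pose (0.6141, -3.6351, -0.2334)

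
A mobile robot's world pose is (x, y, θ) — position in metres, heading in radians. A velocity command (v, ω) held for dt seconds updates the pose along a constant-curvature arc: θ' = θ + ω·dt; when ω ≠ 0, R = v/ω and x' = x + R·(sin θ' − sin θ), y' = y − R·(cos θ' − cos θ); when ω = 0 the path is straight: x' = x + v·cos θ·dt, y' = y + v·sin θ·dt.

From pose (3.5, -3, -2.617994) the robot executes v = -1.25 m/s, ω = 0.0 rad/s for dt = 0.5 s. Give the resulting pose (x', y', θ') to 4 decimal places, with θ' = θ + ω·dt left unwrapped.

(4.0413, -2.6875, -2.6180)

θ' = -2.6180 + 0.0·0.5 = -2.6180
ω = 0 → straight: x' = 3.5 + -1.25·cos(-2.6180)·0.5 = 4.0413
y' = -3 + -1.25·sin(-2.6180)·0.5 = -2.6875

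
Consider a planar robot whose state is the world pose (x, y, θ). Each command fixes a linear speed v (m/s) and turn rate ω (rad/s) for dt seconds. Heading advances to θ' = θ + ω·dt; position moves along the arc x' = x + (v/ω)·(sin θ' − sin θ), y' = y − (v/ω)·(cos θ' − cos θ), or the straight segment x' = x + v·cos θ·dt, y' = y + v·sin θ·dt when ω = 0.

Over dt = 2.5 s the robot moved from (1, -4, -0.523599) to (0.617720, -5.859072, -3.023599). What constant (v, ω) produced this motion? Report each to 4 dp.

v = 1.0000, ω = -1.0000

Δθ = -3.023599 − -0.523599 = -2.500000
ω = Δθ/dt = -2.500000/2.5 = -1.0000
R = −Δy/(cos θ' − cos θ) = -1.0000
v = R·ω = -1.0000·-1.0000 = 1.0000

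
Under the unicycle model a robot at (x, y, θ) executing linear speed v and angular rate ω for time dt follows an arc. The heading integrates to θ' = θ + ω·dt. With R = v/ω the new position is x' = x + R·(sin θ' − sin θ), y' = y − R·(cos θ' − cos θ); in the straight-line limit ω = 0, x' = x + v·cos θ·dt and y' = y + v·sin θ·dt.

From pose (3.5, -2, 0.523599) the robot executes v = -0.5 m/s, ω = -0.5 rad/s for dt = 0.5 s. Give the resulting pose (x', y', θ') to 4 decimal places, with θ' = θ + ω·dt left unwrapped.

θ' = 0.5236 + -0.5·0.5 = 0.2736
R = v/ω = -0.5/-0.5 = 1.0000
x' = 3.5 + 1.0000·(sin 0.2736 − sin 0.5236) = 3.2702
y' = -2 − 1.0000·(cos 0.2736 − cos 0.5236) = -2.0968

(3.2702, -2.0968, 0.2736)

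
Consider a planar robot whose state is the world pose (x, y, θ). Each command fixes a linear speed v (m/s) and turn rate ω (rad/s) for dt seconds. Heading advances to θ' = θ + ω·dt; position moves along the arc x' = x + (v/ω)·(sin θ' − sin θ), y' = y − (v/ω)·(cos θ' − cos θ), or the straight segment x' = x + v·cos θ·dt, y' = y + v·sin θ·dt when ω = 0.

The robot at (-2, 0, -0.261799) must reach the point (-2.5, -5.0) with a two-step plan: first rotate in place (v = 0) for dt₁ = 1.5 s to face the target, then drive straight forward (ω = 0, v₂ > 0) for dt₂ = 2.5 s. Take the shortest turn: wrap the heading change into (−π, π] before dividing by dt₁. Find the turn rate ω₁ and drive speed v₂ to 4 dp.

heading to target = atan2(-5−0, -2.5−-2) = -1.6705
Δθ = wrap(-1.6705 − -0.2618) = -1.4087; ω₁ = Δθ/dt₁ = -0.9391
distance = √((-2.5−-2)² + (-5−0)²) = 5.0249; v₂ = distance/dt₂ = 2.0100

ω₁ = -0.9391, v₂ = 2.0100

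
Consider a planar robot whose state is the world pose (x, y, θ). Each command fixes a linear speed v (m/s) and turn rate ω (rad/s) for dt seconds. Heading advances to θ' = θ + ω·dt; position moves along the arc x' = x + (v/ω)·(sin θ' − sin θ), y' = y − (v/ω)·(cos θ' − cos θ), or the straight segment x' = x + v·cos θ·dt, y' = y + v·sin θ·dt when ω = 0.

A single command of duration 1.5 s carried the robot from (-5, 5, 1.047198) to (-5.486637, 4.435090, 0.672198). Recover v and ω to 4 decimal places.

Δθ = 0.672198 − 1.047198 = -0.375000
ω = Δθ/dt = -0.375000/1.5 = -0.2500
R = −Δy/(cos θ' − cos θ) = 2.0000
v = R·ω = 2.0000·-0.2500 = -0.5000

v = -0.5000, ω = -0.2500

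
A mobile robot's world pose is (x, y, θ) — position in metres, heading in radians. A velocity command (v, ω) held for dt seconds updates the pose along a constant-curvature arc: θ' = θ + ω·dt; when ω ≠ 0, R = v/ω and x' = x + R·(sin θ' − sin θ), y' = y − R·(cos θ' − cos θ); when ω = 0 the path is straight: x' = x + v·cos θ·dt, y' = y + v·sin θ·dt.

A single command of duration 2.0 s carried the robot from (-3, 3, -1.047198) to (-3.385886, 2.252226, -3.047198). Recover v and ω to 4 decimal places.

Δθ = -3.047198 − -1.047198 = -2.000000
ω = Δθ/dt = -2.000000/2.0 = -1.0000
R = −Δy/(cos θ' − cos θ) = -0.5000
v = R·ω = -0.5000·-1.0000 = 0.5000

v = 0.5000, ω = -1.0000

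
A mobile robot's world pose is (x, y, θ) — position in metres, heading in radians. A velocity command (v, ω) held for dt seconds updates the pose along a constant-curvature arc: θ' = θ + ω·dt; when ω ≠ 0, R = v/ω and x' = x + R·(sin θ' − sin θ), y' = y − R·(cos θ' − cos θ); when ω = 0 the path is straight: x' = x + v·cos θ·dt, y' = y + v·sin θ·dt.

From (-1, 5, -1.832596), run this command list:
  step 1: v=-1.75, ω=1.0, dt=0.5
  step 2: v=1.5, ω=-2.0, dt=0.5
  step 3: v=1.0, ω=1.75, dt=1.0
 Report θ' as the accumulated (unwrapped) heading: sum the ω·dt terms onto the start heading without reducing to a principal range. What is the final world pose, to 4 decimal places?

(-1.0768, 4.2996, -0.5826)

step 1: θ'=-1.3326 (R=-1.7500) → pose (-0.9898, 5.8659, -1.3326)
step 2: θ'=-2.3326 (R=-0.7500) → pose (-1.1759, 5.1712, -2.3326)
step 3: θ'=-0.5826 (R=0.5714) → pose (-1.0768, 4.2996, -0.5826)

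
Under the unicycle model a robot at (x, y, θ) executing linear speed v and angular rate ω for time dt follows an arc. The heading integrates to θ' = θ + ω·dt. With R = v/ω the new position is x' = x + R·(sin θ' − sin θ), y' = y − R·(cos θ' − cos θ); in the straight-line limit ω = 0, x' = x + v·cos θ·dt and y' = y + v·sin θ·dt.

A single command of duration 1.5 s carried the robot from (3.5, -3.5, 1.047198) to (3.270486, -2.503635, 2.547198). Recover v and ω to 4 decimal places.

v = 0.7500, ω = 1.0000

Δθ = 2.547198 − 1.047198 = 1.500000
ω = Δθ/dt = 1.500000/1.5 = 1.0000
R = −Δy/(cos θ' − cos θ) = 0.7500
v = R·ω = 0.7500·1.0000 = 0.7500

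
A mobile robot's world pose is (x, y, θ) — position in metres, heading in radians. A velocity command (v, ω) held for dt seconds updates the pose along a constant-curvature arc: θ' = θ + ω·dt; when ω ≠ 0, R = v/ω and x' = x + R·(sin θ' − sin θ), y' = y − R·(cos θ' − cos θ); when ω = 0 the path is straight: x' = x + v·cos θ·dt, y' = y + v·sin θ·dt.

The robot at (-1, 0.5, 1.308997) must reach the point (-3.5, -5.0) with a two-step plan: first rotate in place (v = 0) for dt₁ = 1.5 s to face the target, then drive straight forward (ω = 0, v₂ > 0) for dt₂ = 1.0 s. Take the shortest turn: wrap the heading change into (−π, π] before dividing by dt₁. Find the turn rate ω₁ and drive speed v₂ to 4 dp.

ω₁ = 1.9845, v₂ = 6.0415

heading to target = atan2(-5−0.5, -3.5−-1) = -1.9974
Δθ = wrap(-1.9974 − 1.3090) = 2.9768; ω₁ = Δθ/dt₁ = 1.9845
distance = √((-3.5−-1)² + (-5−0.5)²) = 6.0415; v₂ = distance/dt₂ = 6.0415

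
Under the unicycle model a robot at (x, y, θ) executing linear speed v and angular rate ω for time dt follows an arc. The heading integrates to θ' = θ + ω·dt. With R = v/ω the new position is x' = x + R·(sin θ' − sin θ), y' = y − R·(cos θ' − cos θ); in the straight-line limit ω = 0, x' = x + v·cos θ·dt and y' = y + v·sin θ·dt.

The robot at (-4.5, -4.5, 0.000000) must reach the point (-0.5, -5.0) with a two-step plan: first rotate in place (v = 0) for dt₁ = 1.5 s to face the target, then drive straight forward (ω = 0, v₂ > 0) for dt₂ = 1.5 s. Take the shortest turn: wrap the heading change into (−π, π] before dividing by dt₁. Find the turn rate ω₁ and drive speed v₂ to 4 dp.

ω₁ = -0.0829, v₂ = 2.6874

heading to target = atan2(-5−-4.5, -0.5−-4.5) = -0.1244
Δθ = wrap(-0.1244 − 0.0000) = -0.1244; ω₁ = Δθ/dt₁ = -0.0829
distance = √((-0.5−-4.5)² + (-5−-4.5)²) = 4.0311; v₂ = distance/dt₂ = 2.6874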